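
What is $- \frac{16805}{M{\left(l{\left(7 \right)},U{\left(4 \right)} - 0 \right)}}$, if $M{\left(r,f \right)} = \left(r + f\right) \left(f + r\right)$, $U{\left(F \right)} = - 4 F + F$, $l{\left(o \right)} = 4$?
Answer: $- \frac{16805}{64} \approx -262.58$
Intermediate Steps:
$U{\left(F \right)} = - 3 F$
$M{\left(r,f \right)} = \left(f + r\right)^{2}$ ($M{\left(r,f \right)} = \left(f + r\right) \left(f + r\right) = \left(f + r\right)^{2}$)
$- \frac{16805}{M{\left(l{\left(7 \right)},U{\left(4 \right)} - 0 \right)}} = - \frac{16805}{\left(\left(\left(-3\right) 4 - 0\right) + 4\right)^{2}} = - \frac{16805}{\left(\left(-12 + 0\right) + 4\right)^{2}} = - \frac{16805}{\left(-12 + 4\right)^{2}} = - \frac{16805}{\left(-8\right)^{2}} = - \frac{16805}{64}$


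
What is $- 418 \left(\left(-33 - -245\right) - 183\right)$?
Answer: $-12122$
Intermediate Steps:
$- 418 \left(\left(-33 - -245\right) - 183\right) = - 418 \left(\left(-33 + 245\right) - 183\right) = - 418 \left(212 - 183\right) = \left(-418\right) 29 = -12122$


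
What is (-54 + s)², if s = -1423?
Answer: 2181529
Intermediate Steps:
(-54 + s)² = (-54 - 1423)² = (-1477)² = 2181529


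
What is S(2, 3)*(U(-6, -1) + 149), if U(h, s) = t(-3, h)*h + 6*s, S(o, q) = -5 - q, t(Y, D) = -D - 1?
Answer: -904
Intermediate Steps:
t(Y, D) = -1 - D
U(h, s) = 6*s + h*(-1 - h) (U(h, s) = (-1 - h)*h + 6*s = h*(-1 - h) + 6*s = 6*s + h*(-1 - h))
S(2, 3)*(U(-6, -1) + 149) = (-5 - 1*3)*((6*(-1) - 1*(-6)*(1 - 6)) + 149) = (-5 - 3)*((-6 - 1*(-6)*(-5)) + 149) = -8*((-6 - 30) + 149) = -8*(-36 + 149) = -8*113 = -904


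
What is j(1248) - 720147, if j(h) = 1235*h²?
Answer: 1922797293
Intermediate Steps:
j(1248) - 720147 = 1235*1248² - 720147 = 1235*1557504 - 720147 = 1923517440 - 720147 = 1922797293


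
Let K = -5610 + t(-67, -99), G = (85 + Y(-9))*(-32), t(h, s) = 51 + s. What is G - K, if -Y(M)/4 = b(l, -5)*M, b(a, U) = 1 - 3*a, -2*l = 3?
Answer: -3398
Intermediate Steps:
l = -3/2 (l = -½*3 = -3/2 ≈ -1.5000)
Y(M) = -22*M (Y(M) = -4*(1 - 3*(-3/2))*M = -4*(1 + 9/2)*M = -22*M)
G = -9056 (G = (85 - 22*(-9))*(-32) = (85 + 198)*(-32) = 283*(-32) = -9056)
K = -5658 (K = -5610 + (51 - 99) = -5610 - 48 = -5658)
G - K = -9056 - 1*(-5658) = -9056 + 5658 = -3398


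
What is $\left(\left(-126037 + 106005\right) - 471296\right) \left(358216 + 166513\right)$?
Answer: $-257814050112$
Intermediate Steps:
$\left(\left(-126037 + 106005\right) - 471296\right) \left(358216 + 166513\right) = \left(-20032 - 471296\right) 524729 = \left(-491328\right) 524729 = -257814050112$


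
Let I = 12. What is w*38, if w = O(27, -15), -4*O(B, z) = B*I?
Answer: -3078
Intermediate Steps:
O(B, z) = -3*B (O(B, z) = -B*12/4 = -3*B)
w = -81 (w = -3*27 = -81)
w*38 = -81*38 = -3078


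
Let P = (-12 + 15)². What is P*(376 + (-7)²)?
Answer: 3825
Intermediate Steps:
P = 9 (P = 3² = 9)
P*(376 + (-7)²) = 9*(376 + (-7)²) = 9*(376 + 49) = 9*425 = 3825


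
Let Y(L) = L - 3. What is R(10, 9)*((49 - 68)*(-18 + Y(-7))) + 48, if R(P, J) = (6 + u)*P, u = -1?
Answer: 26648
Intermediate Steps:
Y(L) = -3 + L
R(P, J) = 5*P (R(P, J) = (6 - 1)*P = 5*P)
R(10, 9)*((49 - 68)*(-18 + Y(-7))) + 48 = (5*10)*((49 - 68)*(-18 + (-3 - 7))) + 48 = 50*(-19*(-18 - 10)) + 48 = 50*(-19*(-28)) + 48 = 50*532 + 48 = 26600 + 48 = 26648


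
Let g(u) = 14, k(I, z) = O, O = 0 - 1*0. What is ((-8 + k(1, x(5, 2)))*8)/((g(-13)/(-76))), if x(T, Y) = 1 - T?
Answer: 2432/7 ≈ 347.43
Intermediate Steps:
O = 0 (O = 0 + 0 = 0)
k(I, z) = 0
((-8 + k(1, x(5, 2)))*8)/((g(-13)/(-76))) = ((-8 + 0)*8)/((14/(-76))) = (-8*8)/((14*(-1/76))) = -64/(-7/38) = -64*(-38/7) = 2432/7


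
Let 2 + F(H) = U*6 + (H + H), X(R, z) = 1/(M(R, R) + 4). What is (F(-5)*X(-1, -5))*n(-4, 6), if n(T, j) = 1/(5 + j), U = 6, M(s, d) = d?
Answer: 8/11 ≈ 0.72727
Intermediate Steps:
X(R, z) = 1/(4 + R) (X(R, z) = 1/(R + 4) = 1/(4 + R))
F(H) = 34 + 2*H (F(H) = -2 + (6*6 + (H + H)) = -2 + (36 + 2*H) = 34 + 2*H)
(F(-5)*X(-1, -5))*n(-4, 6) = ((34 + 2*(-5))/(4 - 1))/(5 + 6) = ((34 - 10)/3)/11 = (24*(⅓))*(1/11) = 8*(1/11) = 8/11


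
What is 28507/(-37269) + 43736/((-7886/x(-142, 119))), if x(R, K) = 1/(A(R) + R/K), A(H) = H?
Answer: -2134230071/2939033340 ≈ -0.72617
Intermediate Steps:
x(R, K) = 1/(R + R/K)
28507/(-37269) + 43736/((-7886/x(-142, 119))) = 28507/(-37269) + 43736/((-7886/(119/(-142*(1 + 119))))) = 28507*(-1/37269) + 43736/((-7886/(119*(-1/142)/120))) = -28507/37269 + 43736/((-7886/(119*(-1/142)*(1/120)))) = -28507/37269 + 43736/((-7886/(-119/17040))) = -28507/37269 + 43736/((-7886*(-17040/119))) = -28507/37269 + 43736/(134377440/119) = -28507/37269 + 43736*(119/134377440) = -28507/37269 + 9163/236580 = -2134230071/2939033340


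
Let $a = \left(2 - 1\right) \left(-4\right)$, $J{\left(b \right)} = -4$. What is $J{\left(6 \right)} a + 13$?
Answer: $29$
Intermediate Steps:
$a = -4$ ($a = 1 \left(-4\right) = -4$)
$J{\left(6 \right)} a + 13 = \left(-4\right) \left(-4\right) + 13 = 16 + 13 = 29$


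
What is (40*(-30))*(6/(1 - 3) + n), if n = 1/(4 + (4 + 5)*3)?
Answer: 110400/31 ≈ 3561.3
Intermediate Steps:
n = 1/31 (n = 1/(4 + 9*3) = 1/(4 + 27) = 1/31 ≈ 0.032258)
(40*(-30))*(6/(1 - 3) + n) = (40*(-30))*(6/(1 - 3) + 1/31) = -1200*(6/(-2) + 1/31) = -1200*(-½*6 + 1/31) = -1200*(-3 + 1/31) = -1200*(-92/31) = 110400/31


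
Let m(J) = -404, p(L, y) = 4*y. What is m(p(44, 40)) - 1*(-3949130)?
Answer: 3948726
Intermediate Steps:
m(p(44, 40)) - 1*(-3949130) = -404 - 1*(-3949130) = -404 + 3949130 = 3948726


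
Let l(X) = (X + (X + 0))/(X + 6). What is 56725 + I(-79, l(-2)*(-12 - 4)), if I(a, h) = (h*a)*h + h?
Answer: 36517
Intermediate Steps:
l(X) = 2*X/(6 + X) (l(X) = (X + X)/(6 + X) = (2*X)/(6 + X) = 2*X/(6 + X))
I(a, h) = h + a*h² (I(a, h) = (a*h)*h + h = a*h² + h = h + a*h²)
56725 + I(-79, l(-2)*(-12 - 4)) = 56725 + ((2*(-2)/(6 - 2))*(-12 - 4))*(1 - 79*2*(-2)/(6 - 2)*(-12 - 4)) = 56725 + ((2*(-2)/4)*(-16))*(1 - 79*2*(-2)/4*(-16)) = 56725 + ((2*(-2)*(¼))*(-16))*(1 - 79*2*(-2)*(¼)*(-16)) = 56725 + (-1*(-16))*(1 - (-79)*(-16)) = 56725 + 16*(1 - 79*16) = 56725 + 16*(1 - 1264) = 56725 + 16*(-1263) = 56725 - 20208 = 36517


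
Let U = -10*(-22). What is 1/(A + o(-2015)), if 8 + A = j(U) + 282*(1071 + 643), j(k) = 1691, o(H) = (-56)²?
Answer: 1/488167 ≈ 2.0485e-6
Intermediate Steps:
U = 220
o(H) = 3136
A = 485031 (A = -8 + (1691 + 282*(1071 + 643)) = -8 + (1691 + 282*1714) = -8 + (1691 + 483348) = -8 + 485039 = 485031)
1/(A + o(-2015)) = 1/(485031 + 3136) = 1/488167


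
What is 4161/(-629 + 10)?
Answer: -4161/619 ≈ -6.7221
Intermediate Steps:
4161/(-629 + 10) = 4161/(-619) = 4161*(-1/619) = -4161/619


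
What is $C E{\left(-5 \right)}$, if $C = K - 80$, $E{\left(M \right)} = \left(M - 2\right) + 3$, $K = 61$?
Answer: $76$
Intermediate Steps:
$E{\left(M \right)} = 1 + M$ ($E{\left(M \right)} = \left(-2 + M\right) + 3 = 1 + M$)
$C = -19$ ($C = 61 - 80 = -19$)
$C E{\left(-5 \right)} = - 19 \left(1 - 5\right) = \left(-19\right) \left(-4\right) = 76$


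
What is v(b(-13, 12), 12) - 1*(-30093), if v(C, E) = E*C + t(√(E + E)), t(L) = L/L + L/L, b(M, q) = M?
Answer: 29939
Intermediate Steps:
t(L) = 2 (t(L) = 1 + 1 = 2)
v(C, E) = 2 + C*E (v(C, E) = E*C + 2 = C*E + 2 = 2 + C*E)
v(b(-13, 12), 12) - 1*(-30093) = (2 - 13*12) - 1*(-30093) = (2 - 156) + 30093 = -154 + 30093 = 29939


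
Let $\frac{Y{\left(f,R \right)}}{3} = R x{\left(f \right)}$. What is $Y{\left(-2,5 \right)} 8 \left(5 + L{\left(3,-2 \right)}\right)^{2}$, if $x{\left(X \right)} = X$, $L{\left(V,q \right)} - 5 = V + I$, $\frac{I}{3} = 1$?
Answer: $-61440$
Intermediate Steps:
$I = 3$ ($I = 3 \cdot 1 = 3$)
$L{\left(V,q \right)} = 8 + V$ ($L{\left(V,q \right)} = 5 + \left(V + 3\right) = 5 + \left(3 + V\right) = 8 + V$)
$Y{\left(f,R \right)} = 3 R f$
$Y{\left(-2,5 \right)} 8 \left(5 + L{\left(3,-2 \right)}\right)^{2} = 3 \cdot 5 \left(-2\right) 8 \left(5 + \left(8 + 3\right)\right)^{2} = \left(-30\right) 8 \left(5 + 11\right)^{2} = - 240 \cdot 16^{2} = \left(-240\right) 256 = -61440$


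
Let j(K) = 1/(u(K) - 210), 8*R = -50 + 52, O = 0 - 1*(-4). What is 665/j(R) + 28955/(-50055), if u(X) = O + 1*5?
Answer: -1338126106/10011 ≈ -1.3367e+5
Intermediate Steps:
O = 4 (O = 0 + 4 = 4)
R = ¼ (R = (-50 + 52)/8 = (⅛)*2 = ¼ ≈ 0.25000)
u(X) = 9 (u(X) = 4 + 1*5 = 4 + 5 = 9)
j(K) = -1/201 (j(K) = 1/(9 - 210) = 1/(-201) = -1/201)
665/j(R) + 28955/(-50055) = 665/(-1/201) + 28955/(-50055) = 665*(-201) + 28955*(-1/50055) = -133665 - 5791/10011 = -1338126106/10011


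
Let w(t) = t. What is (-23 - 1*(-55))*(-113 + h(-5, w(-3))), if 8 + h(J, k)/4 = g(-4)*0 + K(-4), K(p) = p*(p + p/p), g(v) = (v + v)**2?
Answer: -3104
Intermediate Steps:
g(v) = 4*v**2 (g(v) = (2*v)**2 = 4*v**2)
K(p) = p*(1 + p) (K(p) = p*(p + 1) = p*(1 + p))
h(J, k) = 16 (h(J, k) = -32 + 4*((4*(-4)**2)*0 - 4*(1 - 4)) = -32 + 4*((4*16)*0 - 4*(-3)) = -32 + 4*(64*0 + 12) = -32 + 4*(0 + 12) = -32 + 4*12 = -32 + 48 = 16)
(-23 - 1*(-55))*(-113 + h(-5, w(-3))) = (-23 - 1*(-55))*(-113 + 16) = (-23 + 55)*(-97) = 32*(-97) = -3104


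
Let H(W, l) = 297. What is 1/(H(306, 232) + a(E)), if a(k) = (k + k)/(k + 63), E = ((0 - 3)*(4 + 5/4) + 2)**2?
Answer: 4033/1203851 ≈ 0.0033501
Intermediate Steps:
E = 3025/16 (E = (-3*(4 + 5*(1/4)) + 2)**2 = (-3*(4 + 5/4) + 2)**2 = (-3*21/4 + 2)**2 = (-63/4 + 2)**2 = (-55/4)**2 = 3025/16 ≈ 189.06)
a(k) = 2*k/(63 + k) (a(k) = (2*k)/(63 + k) = 2*k/(63 + k))
1/(H(306, 232) + a(E)) = 1/(297 + 2*(3025/16)/(63 + 3025/16)) = 1/(297 + 2*(3025/16)/(4033/16)) = 1/(297 + 2*(3025/16)*(16/4033)) = 1/(297 + 6050/4033) = 1/(1203851/4033) = 4033/1203851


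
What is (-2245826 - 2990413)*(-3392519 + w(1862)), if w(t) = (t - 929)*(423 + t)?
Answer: 6600876190746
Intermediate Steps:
w(t) = (-929 + t)*(423 + t)
(-2245826 - 2990413)*(-3392519 + w(1862)) = (-2245826 - 2990413)*(-3392519 + (-392967 + 1862**2 - 506*1862)) = -5236239*(-3392519 + (-392967 + 3467044 - 942172)) = -5236239*(-3392519 + 2131905) = -5236239*(-1260614) = 6600876190746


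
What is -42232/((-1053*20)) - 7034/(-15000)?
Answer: 6513467/2632500 ≈ 2.4743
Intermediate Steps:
-42232/((-1053*20)) - 7034/(-15000) = -42232/(-21060) - 7034*(-1/15000) = -42232*(-1/21060) + 3517/7500 = 10558/5265 + 3517/7500 = 6513467/2632500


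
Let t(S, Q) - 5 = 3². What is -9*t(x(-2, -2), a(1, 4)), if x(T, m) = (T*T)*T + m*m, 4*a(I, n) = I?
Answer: -126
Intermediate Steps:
a(I, n) = I/4
x(T, m) = T³ + m² (x(T, m) = T²*T + m² = T³ + m²)
t(S, Q) = 14 (t(S, Q) = 5 + 3² = 5 + 9 = 14)
-9*t(x(-2, -2), a(1, 4)) = -9*14 = -126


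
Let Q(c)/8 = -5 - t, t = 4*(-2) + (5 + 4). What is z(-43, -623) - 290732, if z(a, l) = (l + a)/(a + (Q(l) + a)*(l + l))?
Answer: -10984145914/37781 ≈ -2.9073e+5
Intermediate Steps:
t = 1 (t = -8 + 9 = 1)
Q(c) = -48 (Q(c) = 8*(-5 - 1*1) = 8*(-5 - 1) = 8*(-6) = -48)
z(a, l) = (a + l)/(a + 2*l*(-48 + a)) (z(a, l) = (l + a)/(a + (-48 + a)*(l + l)) = (a + l)/(a + (-48 + a)*(2*l)) = (a + l)/(a + 2*l*(-48 + a)))
z(-43, -623) - 290732 = (-43 - 623)/(-43 - 96*(-623) + 2*(-43)*(-623)) - 290732 = -666/(-43 + 59808 + 53578) - 290732 = -666/113343 - 290732 = (1/113343)*(-666) - 290732 = -222/37781 - 290732 = -10984145914/37781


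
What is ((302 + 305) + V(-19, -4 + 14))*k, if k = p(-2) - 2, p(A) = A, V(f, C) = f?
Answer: -2352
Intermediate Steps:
k = -4 (k = -2 - 2 = -4)
((302 + 305) + V(-19, -4 + 14))*k = ((302 + 305) - 19)*(-4) = (607 - 19)*(-4) = 588*(-4) = -2352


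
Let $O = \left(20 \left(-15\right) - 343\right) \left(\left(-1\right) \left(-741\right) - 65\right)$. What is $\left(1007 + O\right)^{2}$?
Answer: $188061862921$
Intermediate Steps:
$O = -434668$ ($O = \left(-300 - 343\right) \left(741 - 65\right) = \left(-643\right) 676 = -434668$)
$\left(1007 + O\right)^{2} = \left(1007 - 434668\right)^{2} = \left(-433661\right)^{2} = 188061862921$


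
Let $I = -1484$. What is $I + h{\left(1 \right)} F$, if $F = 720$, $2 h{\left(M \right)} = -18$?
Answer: $-7964$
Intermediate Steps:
$h{\left(M \right)} = -9$ ($h{\left(M \right)} = \frac{1}{2} \left(-18\right) = -9$)
$I + h{\left(1 \right)} F = -1484 - 6480 = -7964$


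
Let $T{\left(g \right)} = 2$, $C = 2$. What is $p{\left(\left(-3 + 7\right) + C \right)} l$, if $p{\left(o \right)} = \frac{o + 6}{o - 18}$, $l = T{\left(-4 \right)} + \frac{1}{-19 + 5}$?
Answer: $- \frac{27}{14} \approx -1.9286$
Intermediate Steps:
$l = \frac{27}{14}$ ($l = 2 + \frac{1}{-19 + 5} = 2 + \frac{1}{-14} = 2 - \frac{1}{14} = \frac{27}{14} \approx 1.9286$)
$p{\left(o \right)} = \frac{6 + o}{-18 + o}$
$p{\left(\left(-3 + 7\right) + C \right)} l = \frac{6 + \left(\left(-3 + 7\right) + 2\right)}{-18 + \left(\left(-3 + 7\right) + 2\right)} \frac{27}{14} = \frac{6 + \left(4 + 2\right)}{-18 + \left(4 + 2\right)} \frac{27}{14} = \frac{6 + 6}{-18 + 6} \cdot \frac{27}{14} = \frac{1}{-12} \cdot 12 \cdot \frac{27}{14} = \left(- \frac{1}{12}\right) 12 \cdot \frac{27}{14} = \left(-1\right) \frac{27}{14} = - \frac{27}{14}$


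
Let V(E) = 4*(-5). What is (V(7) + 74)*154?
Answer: 8316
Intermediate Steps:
V(E) = -20
(V(7) + 74)*154 = (-20 + 74)*154 = 54*154 = 8316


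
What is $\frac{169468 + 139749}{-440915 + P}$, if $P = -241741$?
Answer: $- \frac{309217}{682656} \approx -0.45296$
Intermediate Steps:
$\frac{169468 + 139749}{-440915 + P} = \frac{169468 + 139749}{-440915 - 241741} = \frac{309217}{-682656} = 309217 \left(- \frac{1}{682656}\right) = - \frac{309217}{682656}$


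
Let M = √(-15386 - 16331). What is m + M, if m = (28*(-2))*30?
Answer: -1680 + I*√31717 ≈ -1680.0 + 178.09*I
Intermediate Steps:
m = -1680 (m = -56*30 = -1680)
M = I*√31717 (M = √(-31717) = I*√31717 ≈ 178.09*I)
m + M = -1680 + I*√31717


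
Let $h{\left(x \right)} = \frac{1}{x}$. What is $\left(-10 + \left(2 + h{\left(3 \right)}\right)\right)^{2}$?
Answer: $\frac{529}{9} \approx 58.778$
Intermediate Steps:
$\left(-10 + \left(2 + h{\left(3 \right)}\right)\right)^{2} = \left(-10 + \left(2 + \frac{1}{3}\right)\right)^{2} = \left(-10 + \frac{7}{3}\right)^{2} = \left(- \frac{23}{3}\right)^{2} = \frac{529}{9}$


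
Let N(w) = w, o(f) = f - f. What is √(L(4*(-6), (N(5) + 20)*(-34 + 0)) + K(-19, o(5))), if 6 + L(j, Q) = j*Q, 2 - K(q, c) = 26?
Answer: √20370 ≈ 142.72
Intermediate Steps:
o(f) = 0
K(q, c) = -24 (K(q, c) = 2 - 1*26 = 2 - 26 = -24)
L(j, Q) = -6 + Q*j (L(j, Q) = -6 + j*Q = -6 + Q*j)
√(L(4*(-6), (N(5) + 20)*(-34 + 0)) + K(-19, o(5))) = √((-6 + ((5 + 20)*(-34 + 0))*(4*(-6))) - 24) = √((-6 + (25*(-34))*(-24)) - 24) = √((-6 - 850*(-24)) - 24) = √((-6 + 20400) - 24) = √(20394 - 24) = √20370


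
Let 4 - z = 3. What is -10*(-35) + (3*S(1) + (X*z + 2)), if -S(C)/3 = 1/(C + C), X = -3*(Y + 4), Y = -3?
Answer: 689/2 ≈ 344.50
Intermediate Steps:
z = 1 (z = 4 - 1*3 = 4 - 3 = 1)
X = -3 (X = -3*(-3 + 4) = -3*1 = -3)
S(C) = -3/(2*C) (S(C) = -3/(C + C) = -3*1/(2*C) = -3/(2*C))
-10*(-35) + (3*S(1) + (X*z + 2)) = -10*(-35) + (3*(-3/2/1) + (-3*1 + 2)) = 350 + (3*(-3/2*1) + (-3 + 2)) = 350 + (3*(-3/2) - 1) = 350 + (-9/2 - 1) = 350 - 11/2 = 689/2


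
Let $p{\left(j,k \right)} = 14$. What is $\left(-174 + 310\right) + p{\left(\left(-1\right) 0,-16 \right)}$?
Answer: $150$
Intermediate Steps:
$\left(-174 + 310\right) + p{\left(\left(-1\right) 0,-16 \right)} = \left(-174 + 310\right) + 14 = 136 + 14 = 150$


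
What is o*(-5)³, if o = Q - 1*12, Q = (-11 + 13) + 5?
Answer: 625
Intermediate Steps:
Q = 7 (Q = 2 + 5 = 7)
o = -5 (o = 7 - 1*12 = 7 - 12 = -5)
o*(-5)³ = -5*(-5)³ = -5*(-125) = 625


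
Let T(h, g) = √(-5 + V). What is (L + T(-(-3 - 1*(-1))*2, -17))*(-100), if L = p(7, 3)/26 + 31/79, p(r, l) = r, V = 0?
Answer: -67950/1027 - 100*I*√5 ≈ -66.164 - 223.61*I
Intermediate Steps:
L = 1359/2054 (L = 7/26 + 31/79 = 1359/2054 ≈ 0.66164)
T(h, g) = I*√5 (T(h, g) = √(-5 + 0) = √(-5) = I*√5)
(L + T(-(-3 - 1*(-1))*2, -17))*(-100) = (1359/2054 + I*√5)*(-100) = -67950/1027 - 100*I*√5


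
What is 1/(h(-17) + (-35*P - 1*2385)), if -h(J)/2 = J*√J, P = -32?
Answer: -1265/1619877 - 34*I*√17/1619877 ≈ -0.00078092 - 8.6541e-5*I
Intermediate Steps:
h(J) = -2*J^(3/2) (h(J) = -2*J*√J = -2*J^(3/2))
1/(h(-17) + (-35*P - 1*2385)) = 1/(-(-34)*I*√17 + (-35*(-32) - 1*2385)) = 1/(-(-34)*I*√17 + (1120 - 2385)) = 1/(34*I*√17 - 1265) = 1/(-1265 + 34*I*√17)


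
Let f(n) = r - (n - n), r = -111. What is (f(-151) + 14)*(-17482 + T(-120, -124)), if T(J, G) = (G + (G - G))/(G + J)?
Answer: 103437987/61 ≈ 1.6957e+6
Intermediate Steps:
f(n) = -111 (f(n) = -111 - (n - n) = -111 - 1*0 = -111 + 0 = -111)
T(J, G) = G/(G + J) (T(J, G) = (G + 0)/(G + J) = G/(G + J))
(f(-151) + 14)*(-17482 + T(-120, -124)) = (-111 + 14)*(-17482 - 124/(-124 - 120)) = -97*(-17482 - 124/(-244)) = -97*(-17482 - 124*(-1/244)) = -97*(-17482 + 31/61) = -97*(-1066371/61) = 103437987/61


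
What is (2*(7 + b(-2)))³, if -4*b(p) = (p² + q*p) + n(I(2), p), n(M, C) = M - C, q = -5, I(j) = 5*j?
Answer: 1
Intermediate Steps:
b(p) = -5/2 - p²/4 + 3*p/2 (b(p) = -((p² - 5*p) + (5*2 - p))/4 = -((p² - 5*p) + (10 - p))/4 = -(10 + p² - 6*p)/4 = -5/2 - p²/4 + 3*p/2)
(2*(7 + b(-2)))³ = (2*(7 + (-5/2 - ¼*(-2)² + (3/2)*(-2))))³ = (2*(7 + (-5/2 - ¼*4 - 3)))³ = (2*(7 + (-5/2 - 1 - 3)))³ = (2*(7 - 13/2))³ = (2*(½))³ = 1³ = 1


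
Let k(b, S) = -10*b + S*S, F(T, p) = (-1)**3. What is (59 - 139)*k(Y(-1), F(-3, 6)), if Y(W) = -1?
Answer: -880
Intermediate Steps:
F(T, p) = -1
k(b, S) = S**2 - 10*b (k(b, S) = -10*b + S**2 = S**2 - 10*b)
(59 - 139)*k(Y(-1), F(-3, 6)) = (59 - 139)*((-1)**2 - 10*(-1)) = -80*(1 + 10) = -80*11 = -880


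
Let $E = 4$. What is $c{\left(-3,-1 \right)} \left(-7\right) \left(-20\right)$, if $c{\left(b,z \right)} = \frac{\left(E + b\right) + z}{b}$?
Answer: $0$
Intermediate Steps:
$c{\left(b,z \right)} = \frac{4 + b + z}{b}$ ($c{\left(b,z \right)} = \frac{\left(4 + b\right) + z}{b} = \frac{4 + b + z}{b}$)
$c{\left(-3,-1 \right)} \left(-7\right) \left(-20\right) = \frac{4 - 3 - 1}{-3} \left(-7\right) \left(-20\right) = \left(- \frac{1}{3}\right) 0 \left(-7\right) \left(-20\right) = 0 \left(-7\right) \left(-20\right) = 0 \left(-20\right) = 0$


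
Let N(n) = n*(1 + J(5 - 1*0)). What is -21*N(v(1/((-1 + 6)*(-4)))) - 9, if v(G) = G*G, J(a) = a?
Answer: -1863/200 ≈ -9.3150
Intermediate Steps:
v(G) = G²
N(n) = 6*n (N(n) = n*(1 + (5 - 1*0)) = n*(1 + (5 + 0)) = n*(1 + 5) = n*6 = 6*n)
-21*N(v(1/((-1 + 6)*(-4)))) - 9 = -126*(1/((-1 + 6)*(-4)))² - 9 = -126*(-¼/5)² - 9 = -126*((⅕)*(-¼))² - 9 = -126*(-1/20)² - 9 = -126/400 - 9 = -21*3/200 - 9 = -63/200 - 9 = -1863/200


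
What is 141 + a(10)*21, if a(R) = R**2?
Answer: 2241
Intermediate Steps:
141 + a(10)*21 = 141 + 10**2*21 = 141 + 100*21 = 141 + 2100 = 2241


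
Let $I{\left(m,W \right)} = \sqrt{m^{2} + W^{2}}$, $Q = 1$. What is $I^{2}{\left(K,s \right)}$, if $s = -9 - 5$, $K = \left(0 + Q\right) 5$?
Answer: $221$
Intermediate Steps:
$K = 5$ ($K = \left(0 + 1\right) 5 = 1 \cdot 5 = 5$)
$s = -14$
$I{\left(m,W \right)} = \sqrt{W^{2} + m^{2}}$
$I^{2}{\left(K,s \right)} = \left(\sqrt{\left(-14\right)^{2} + 5^{2}}\right)^{2} = \left(\sqrt{196 + 25}\right)^{2} = \left(\sqrt{221}\right)^{2} = 221$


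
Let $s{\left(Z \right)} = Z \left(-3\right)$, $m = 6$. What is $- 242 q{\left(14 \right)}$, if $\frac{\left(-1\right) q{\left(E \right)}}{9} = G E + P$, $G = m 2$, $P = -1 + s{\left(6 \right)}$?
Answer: $324522$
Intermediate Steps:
$s{\left(Z \right)} = - 3 Z$
$P = -19$ ($P = -1 - 18 = -19$)
$G = 12$ ($G = 6 \cdot 2 = 12$)
$q{\left(E \right)} = 171 - 108 E$ ($q{\left(E \right)} = - 9 \left(12 E - 19\right) = - 9 \left(-19 + 12 E\right) = 171 - 108 E$)
$- 242 q{\left(14 \right)} = - 242 \left(171 - 1512\right) = \left(-242\right) \left(-1341\right) = 324522$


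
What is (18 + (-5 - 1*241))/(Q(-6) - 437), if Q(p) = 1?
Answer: 57/109 ≈ 0.52294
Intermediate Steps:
(18 + (-5 - 1*241))/(Q(-6) - 437) = (18 + (-5 - 1*241))/(1 - 437) = (18 + (-5 - 241))/(-436) = (18 - 246)*(-1/436) = -228*(-1/436) = 57/109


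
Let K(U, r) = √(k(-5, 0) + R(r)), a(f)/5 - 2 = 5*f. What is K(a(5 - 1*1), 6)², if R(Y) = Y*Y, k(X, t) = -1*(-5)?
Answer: 41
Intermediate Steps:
k(X, t) = 5
R(Y) = Y²
a(f) = 10 + 25*f (a(f) = 10 + 5*(5*f) = 10 + 25*f)
K(U, r) = √(5 + r²)
K(a(5 - 1*1), 6)² = (√(5 + 6²))² = (√(5 + 36))² = (√41)² = 41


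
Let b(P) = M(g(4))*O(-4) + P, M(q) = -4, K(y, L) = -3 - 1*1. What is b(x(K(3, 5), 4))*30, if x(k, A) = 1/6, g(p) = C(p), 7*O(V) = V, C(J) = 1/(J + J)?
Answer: 515/7 ≈ 73.571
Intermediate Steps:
C(J) = 1/(2*J)
K(y, L) = -4 (K(y, L) = -3 - 1 = -4)
O(V) = V/7
g(p) = 1/(2*p)
x(k, A) = ⅙
b(P) = 16/7 + P (b(P) = -4*(-4)/7 + P = -4*(-4/7) + P = 16/7 + P)
b(x(K(3, 5), 4))*30 = (16/7 + ⅙)*30 = (103/42)*30 = 515/7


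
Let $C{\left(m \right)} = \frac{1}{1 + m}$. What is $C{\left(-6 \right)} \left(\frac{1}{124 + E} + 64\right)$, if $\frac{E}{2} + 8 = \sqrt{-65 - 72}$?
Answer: $\frac{- 128 \sqrt{137} + 6913 i}{10 \left(\sqrt{137} - 54 i\right)} \approx -12.802 + 0.00038338 i$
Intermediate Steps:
$E = -16 + 2 i \sqrt{137}$ ($E = -16 + 2 \sqrt{-65 - 72} = -16 + 2 \sqrt{-137} = -16 + 2 i \sqrt{137} \approx -16.0 + 23.409 i$)
$C{\left(-6 \right)} \left(\frac{1}{124 + E} + 64\right) = \frac{\frac{1}{124 - \left(16 - 2 i \sqrt{137}\right)} + 64}{1 - 6} = \frac{\frac{1}{108 + 2 i \sqrt{137}} + 64}{-5} = - \frac{64 + \frac{1}{108 + 2 i \sqrt{137}}}{5} = - \frac{64}{5} - \frac{1}{5 \left(108 + 2 i \sqrt{137}\right)}$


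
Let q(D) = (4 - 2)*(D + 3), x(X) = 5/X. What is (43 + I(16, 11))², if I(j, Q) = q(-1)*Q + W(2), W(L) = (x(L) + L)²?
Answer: 184041/16 ≈ 11503.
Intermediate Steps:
q(D) = 6 + 2*D (q(D) = 2*(3 + D) = 6 + 2*D)
W(L) = (L + 5/L)² (W(L) = (5/L + L)² = (L + 5/L)²)
I(j, Q) = 81/4 + 4*Q (I(j, Q) = (6 + 2*(-1))*Q + (5 + 2²)²/2² = (6 - 2)*Q + (5 + 4)²/4 = 4*Q + (¼)*9² = 4*Q + (¼)*81 = 4*Q + 81/4 = 81/4 + 4*Q)
(43 + I(16, 11))² = (43 + (81/4 + 4*11))² = (43 + (81/4 + 44))² = (43 + 257/4)² = (429/4)² = 184041/16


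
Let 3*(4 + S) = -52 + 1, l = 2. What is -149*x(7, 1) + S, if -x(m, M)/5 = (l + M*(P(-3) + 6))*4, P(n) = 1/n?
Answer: 68477/3 ≈ 22826.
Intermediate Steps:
x(m, M) = -40 - 340*M/3 (x(m, M) = -5*(2 + M*(1/(-3) + 6))*4 = -5*(2 + M*(-1/3 + 6))*4 = -5*(2 + M*(17/3))*4 = -5*(2 + 17*M/3)*4 = -5*(8 + 68*M/3) = -40 - 340*M/3)
S = -21 (S = -4 + (-52 + 1)/3 = -4 + (1/3)*(-51) = -4 - 17 = -21)
-149*x(7, 1) + S = -149*(-40 - 340/3*1) - 21 = -149*(-40 - 340/3) - 21 = -149*(-460/3) - 21 = 68540/3 - 21 = 68477/3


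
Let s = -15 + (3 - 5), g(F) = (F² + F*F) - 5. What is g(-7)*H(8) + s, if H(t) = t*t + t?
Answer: 6679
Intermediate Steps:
g(F) = -5 + 2*F² (g(F) = (F² + F²) - 5 = 2*F² - 5 = -5 + 2*F²)
s = -17 (s = -15 - 2 = -17)
H(t) = t + t² (H(t) = t² + t = t + t²)
g(-7)*H(8) + s = (-5 + 2*(-7)²)*(8*(1 + 8)) - 17 = (-5 + 2*49)*(8*9) - 17 = (-5 + 98)*72 - 17 = 93*72 - 17 = 6696 - 17 = 6679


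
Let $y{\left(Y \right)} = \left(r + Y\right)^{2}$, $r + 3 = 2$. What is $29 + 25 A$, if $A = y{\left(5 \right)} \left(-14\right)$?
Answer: $-5571$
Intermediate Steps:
$r = -1$ ($r = -3 + 2 = -1$)
$y{\left(Y \right)} = \left(-1 + Y\right)^{2}$
$A = -224$ ($A = \left(-1 + 5\right)^{2} \left(-14\right) = 4^{2} \left(-14\right) = 16 \left(-14\right) = -224$)
$29 + 25 A = 29 + 25 \left(-224\right) = 29 - 5600 = -5571$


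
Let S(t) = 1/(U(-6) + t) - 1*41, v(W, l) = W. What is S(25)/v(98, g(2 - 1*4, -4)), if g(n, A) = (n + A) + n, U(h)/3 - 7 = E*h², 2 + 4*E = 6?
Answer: -6313/15092 ≈ -0.41830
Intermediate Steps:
E = 1 (E = -½ + (¼)*6 = -½ + 3/2 = 1)
U(h) = 21 + 3*h² (U(h) = 21 + 3*(1*h²) = 21 + 3*h²)
g(n, A) = A + 2*n (g(n, A) = (A + n) + n = A + 2*n)
S(t) = -41 + 1/(129 + t) (S(t) = 1/((21 + 3*(-6)²) + t) - 1*41 = 1/((21 + 3*36) + t) - 41 = 1/((21 + 108) + t) - 41 = 1/(129 + t) - 41 = -41 + 1/(129 + t))
S(25)/v(98, g(2 - 1*4, -4)) = ((-5288 - 41*25)/(129 + 25))/98 = ((-5288 - 1025)/154)*(1/98) = ((1/154)*(-6313))*(1/98) = -6313/154*1/98 = -6313/15092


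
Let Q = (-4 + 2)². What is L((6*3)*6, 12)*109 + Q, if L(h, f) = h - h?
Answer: 4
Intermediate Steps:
Q = 4 (Q = (-2)² = 4)
L(h, f) = 0
L((6*3)*6, 12)*109 + Q = 0*109 + 4 = 0 + 4 = 4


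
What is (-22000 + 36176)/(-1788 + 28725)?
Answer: 14176/26937 ≈ 0.52627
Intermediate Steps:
(-22000 + 36176)/(-1788 + 28725) = 14176/26937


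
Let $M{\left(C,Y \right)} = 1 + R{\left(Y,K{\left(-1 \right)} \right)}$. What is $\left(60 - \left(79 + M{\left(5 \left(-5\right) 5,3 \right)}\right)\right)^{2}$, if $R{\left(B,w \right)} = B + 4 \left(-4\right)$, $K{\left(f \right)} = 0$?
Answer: $49$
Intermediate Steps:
$R{\left(B,w \right)} = -16 + B$ ($R{\left(B,w \right)} = B - 16 = -16 + B$)
$M{\left(C,Y \right)} = -15 + Y$ ($M{\left(C,Y \right)} = 1 + \left(-16 + Y\right) = -15 + Y$)
$\left(60 - \left(79 + M{\left(5 \left(-5\right) 5,3 \right)}\right)\right)^{2} = \left(60 - 67\right)^{2} = \left(-7\right)^{2} = 49$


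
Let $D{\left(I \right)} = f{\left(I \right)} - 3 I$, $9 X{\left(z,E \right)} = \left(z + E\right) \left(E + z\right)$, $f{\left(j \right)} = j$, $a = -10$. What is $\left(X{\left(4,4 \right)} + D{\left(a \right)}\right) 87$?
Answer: $\frac{7076}{3} \approx 2358.7$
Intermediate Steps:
$X{\left(z,E \right)} = \frac{\left(E + z\right)^{2}}{9}$ ($X{\left(z,E \right)} = \frac{\left(z + E\right) \left(E + z\right)}{9} = \frac{\left(E + z\right) \left(E + z\right)}{9} = \frac{\left(E + z\right)^{2}}{9}$)
$D{\left(I \right)} = - 2 I$ ($D{\left(I \right)} = I - 3 I = - 2 I$)
$\left(X{\left(4,4 \right)} + D{\left(a \right)}\right) 87 = \left(\frac{\left(4 + 4\right)^{2}}{9} - -20\right) 87 = \left(\frac{8^{2}}{9} + 20\right) 87 = \left(\frac{1}{9} \cdot 64 + 20\right) 87 = \left(\frac{64}{9} + 20\right) 87 = \frac{244}{9} \cdot 87 = \frac{7076}{3}$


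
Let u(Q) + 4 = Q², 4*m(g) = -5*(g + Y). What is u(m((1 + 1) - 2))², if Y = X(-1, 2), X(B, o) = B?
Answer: 1521/256 ≈ 5.9414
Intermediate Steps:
Y = -1
m(g) = 5/4 - 5*g/4 (m(g) = (-5*(g - 1))/4 = (-5*(-1 + g))/4 = (5 - 5*g)/4 = 5/4 - 5*g/4)
u(Q) = -4 + Q²
u(m((1 + 1) - 2))² = (-4 + (5/4 - 5*((1 + 1) - 2)/4)²)² = (-4 + (5/4 - 5*(2 - 2)/4)²)² = (-4 + (5/4 - 5/4*0)²)² = (-4 + (5/4 + 0)²)² = (-4 + (5/4)²)² = (-4 + 25/16)² = (-39/16)² = 1521/256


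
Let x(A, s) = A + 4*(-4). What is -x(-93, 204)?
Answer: 109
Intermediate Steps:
x(A, s) = -16 + A (x(A, s) = A - 16 = -16 + A)
-x(-93, 204) = -(-16 - 93) = -1*(-109) = 109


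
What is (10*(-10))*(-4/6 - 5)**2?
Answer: -28900/9 ≈ -3211.1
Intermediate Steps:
(10*(-10))*(-4/6 - 5)**2 = -100*(-4*1/6 - 5)**2 = -100*(-2/3 - 5)**2 = -100*(-17/3)**2 = -100*289/9 = -28900/9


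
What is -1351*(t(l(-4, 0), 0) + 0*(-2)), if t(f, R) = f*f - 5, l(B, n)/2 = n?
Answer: 6755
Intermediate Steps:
l(B, n) = 2*n
t(f, R) = -5 + f² (t(f, R) = f² - 5 = -5 + f²)
-1351*(t(l(-4, 0), 0) + 0*(-2)) = -1351*((-5 + (2*0)²) + 0*(-2)) = -1351*((-5 + 0²) + 0) = -1351*((-5 + 0) + 0) = -1351*(-5 + 0) = -1351*(-5) = 6755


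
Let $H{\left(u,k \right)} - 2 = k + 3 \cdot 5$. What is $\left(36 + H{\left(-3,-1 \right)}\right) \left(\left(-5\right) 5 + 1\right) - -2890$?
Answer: $1642$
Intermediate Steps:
$H{\left(u,k \right)} = 17 + k$ ($H{\left(u,k \right)} = 2 + \left(k + 3 \cdot 5\right) = 2 + \left(k + 15\right) = 2 + \left(15 + k\right) = 17 + k$)
$\left(36 + H{\left(-3,-1 \right)}\right) \left(\left(-5\right) 5 + 1\right) - -2890 = \left(36 + \left(17 - 1\right)\right) \left(\left(-5\right) 5 + 1\right) - -2890 = \left(36 + 16\right) \left(-25 + 1\right) + 2890 = 52 \left(-24\right) + 2890 = -1248 + 2890 = 1642$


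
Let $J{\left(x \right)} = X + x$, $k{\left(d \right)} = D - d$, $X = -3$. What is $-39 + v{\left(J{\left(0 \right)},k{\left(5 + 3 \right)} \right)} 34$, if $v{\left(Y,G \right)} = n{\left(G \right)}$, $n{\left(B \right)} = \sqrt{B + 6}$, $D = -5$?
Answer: $-39 + 34 i \sqrt{7} \approx -39.0 + 89.956 i$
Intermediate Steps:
$n{\left(B \right)} = \sqrt{6 + B}$
$k{\left(d \right)} = -5 - d$
$J{\left(x \right)} = -3 + x$
$v{\left(Y,G \right)} = \sqrt{6 + G}$
$-39 + v{\left(J{\left(0 \right)},k{\left(5 + 3 \right)} \right)} 34 = -39 + \sqrt{6 - 13} \cdot 34 = -39 + \sqrt{-7} \cdot 34 = -39 + i \sqrt{7} \cdot 34 = -39 + 34 i \sqrt{7}$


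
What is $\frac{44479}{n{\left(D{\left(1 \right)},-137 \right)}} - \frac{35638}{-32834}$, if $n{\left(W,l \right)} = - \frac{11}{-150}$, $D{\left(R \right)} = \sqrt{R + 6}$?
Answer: $\frac{109531957459}{180587} \approx 6.0653 \cdot 10^{5}$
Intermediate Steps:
$D{\left(R \right)} = \sqrt{6 + R}$
$n{\left(W,l \right)} = \frac{11}{150}$ ($n{\left(W,l \right)} = \left(-11\right) \left(- \frac{1}{150}\right) = \frac{11}{150}$)
$\frac{44479}{n{\left(D{\left(1 \right)},-137 \right)}} - \frac{35638}{-32834} = \frac{44479}{\frac{11}{150}} - \frac{35638}{-32834} = 44479 \cdot \frac{150}{11} - 35638 \left(- \frac{1}{32834}\right) = \frac{6671850}{11} - - \frac{17819}{16417} = \frac{6671850}{11} + \frac{17819}{16417} = \frac{109531957459}{180587}$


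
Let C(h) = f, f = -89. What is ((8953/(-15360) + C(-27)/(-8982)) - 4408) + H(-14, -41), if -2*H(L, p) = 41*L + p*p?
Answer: -114097508881/22993920 ≈ -4962.1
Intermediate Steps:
C(h) = -89
H(L, p) = -41*L/2 - p**2/2 (H(L, p) = -(41*L + p*p)/2 = -(41*L + p**2)/2 = -(p**2 + 41*L)/2 = -41*L/2 - p**2/2)
((8953/(-15360) + C(-27)/(-8982)) - 4408) + H(-14, -41) = ((8953/(-15360) - 89/(-8982)) - 4408) + (-41/2*(-14) - 1/2*(-41)**2) = ((8953*(-1/15360) - 89*(-1/8982)) - 4408) + (287 - 1/2*1681) = ((-8953/15360 + 89/8982) - 4408) + (287 - 1681/2) = (-13174801/22993920 - 4408) - 1107/2 = -101370374161/22993920 - 1107/2 = -114097508881/22993920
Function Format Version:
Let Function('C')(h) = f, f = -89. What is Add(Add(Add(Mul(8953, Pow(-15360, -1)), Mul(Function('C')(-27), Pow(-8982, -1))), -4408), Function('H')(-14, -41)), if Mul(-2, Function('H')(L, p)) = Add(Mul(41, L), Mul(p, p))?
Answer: Rational(-114097508881, 22993920) ≈ -4962.1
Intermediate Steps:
Function('C')(h) = -89
Function('H')(L, p) = Add(Mul(Rational(-41, 2), L), Mul(Rational(-1, 2), Pow(p, 2))) (Function('H')(L, p) = Mul(Rational(-1, 2), Add(Mul(41, L), Mul(p, p))) = Mul(Rational(-1, 2), Add(Mul(41, L), Pow(p, 2))) = Mul(Rational(-1, 2), Add(Pow(p, 2), Mul(41, L))) = Add(Mul(Rational(-41, 2), L), Mul(Rational(-1, 2), Pow(p, 2))))
Add(Add(Add(Mul(8953, Pow(-15360, -1)), Mul(Function('C')(-27), Pow(-8982, -1))), -4408), Function('H')(-14, -41)) = Add(Add(Add(Mul(8953, Pow(-15360, -1)), Mul(-89, Pow(-8982, -1))), -4408), Add(Mul(Rational(-41, 2), -14), Mul(Rational(-1, 2), Pow(-41, 2)))) = Add(Add(Add(Mul(8953, Rational(-1, 15360)), Mul(-89, Rational(-1, 8982))), -4408), Add(287, Mul(Rational(-1, 2), 1681))) = Add(Add(Add(Rational(-8953, 15360), Rational(89, 8982)), -4408), Add(287, Rational(-1681, 2))) = Add(Add(Rational(-13174801, 22993920), -4408), Rational(-1107, 2)) = Add(Rational(-101370374161, 22993920), Rational(-1107, 2)) = Rational(-114097508881, 22993920)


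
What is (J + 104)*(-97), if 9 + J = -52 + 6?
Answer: -4753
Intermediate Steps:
J = -55 (J = -9 + (-52 + 6) = -9 - 46 = -55)
(J + 104)*(-97) = (-55 + 104)*(-97) = 49*(-97) = -4753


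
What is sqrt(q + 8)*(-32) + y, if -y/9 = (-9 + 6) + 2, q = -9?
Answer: 9 - 32*I ≈ 9.0 - 32.0*I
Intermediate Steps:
y = 9 (y = -9*((-9 + 6) + 2) = -9*(-3 + 2) = -9*(-1) = 9)
sqrt(q + 8)*(-32) + y = sqrt(-9 + 8)*(-32) + 9 = sqrt(-1)*(-32) + 9 = I*(-32) + 9 = -32*I + 9 = 9 - 32*I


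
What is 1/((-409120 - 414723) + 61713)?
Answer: -1/762130 ≈ -1.3121e-6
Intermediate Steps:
1/((-409120 - 414723) + 61713) = 1/(-823843 + 61713) = 1/(-762130) = -1/762130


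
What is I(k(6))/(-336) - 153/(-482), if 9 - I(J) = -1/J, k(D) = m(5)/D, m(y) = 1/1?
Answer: 7363/26992 ≈ 0.27278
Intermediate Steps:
m(y) = 1
k(D) = 1/D
I(J) = 9 + 1/J (I(J) = 9 - (-1)/J = 9 + 1/J)
I(k(6))/(-336) - 153/(-482) = (9 + 1/(1/6))/(-336) - 153/(-482) = (9 + 1/(⅙))*(-1/336) - 153*(-1/482) = (9 + 6)*(-1/336) + 153/482 = 15*(-1/336) + 153/482 = -5/112 + 153/482 = 7363/26992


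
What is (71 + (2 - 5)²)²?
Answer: 6400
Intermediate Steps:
(71 + (2 - 5)²)² = (71 + (-3)²)² = (71 + 9)² = 80² = 6400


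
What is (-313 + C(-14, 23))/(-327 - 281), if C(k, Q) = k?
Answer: 327/608 ≈ 0.53783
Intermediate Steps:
(-313 + C(-14, 23))/(-327 - 281) = (-313 - 14)/(-327 - 281) = -327/(-608) = -327*(-1/608) = 327/608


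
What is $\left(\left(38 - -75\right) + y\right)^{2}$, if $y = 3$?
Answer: $13456$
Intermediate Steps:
$\left(\left(38 - -75\right) + y\right)^{2} = \left(\left(38 - -75\right) + 3\right)^{2} = \left(\left(38 + 75\right) + 3\right)^{2} = \left(113 + 3\right)^{2} = 116^{2} = 13456$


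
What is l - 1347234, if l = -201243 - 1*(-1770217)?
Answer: 221740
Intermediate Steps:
l = 1568974 (l = -201243 + 1770217 = 1568974)
l - 1347234 = 1568974 - 1347234 = 221740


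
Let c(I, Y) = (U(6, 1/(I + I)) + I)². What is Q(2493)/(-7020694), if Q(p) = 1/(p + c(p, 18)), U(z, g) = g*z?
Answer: -690561/30144024830029693726 ≈ -2.2909e-14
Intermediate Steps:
c(I, Y) = (I + 3/I)² (c(I, Y) = (6/(I + I) + I)² = (6/(2*I) + I)² = ((1/(2*I))*6 + I)² = (3/I + I)² = (I + 3/I)²)
Q(p) = 1/(p + (3 + p²)²/p²)
Q(2493)/(-7020694) = (2493²/(2493³ + (3 + 2493²)²))/(-7020694) = (6215049/(15494117157 + (3 + 6215049)²))*(-1/7020694) = (6215049/(15494117157 + 6215052²))*(-1/7020694) = (6215049/(15494117157 + 38626871362704))*(-1/7020694) = (6215049/38642365479861)*(-1/7020694) = (6215049*(1/38642365479861))*(-1/7020694) = (690561/4293596164429)*(-1/7020694) = -690561/30144024830029693726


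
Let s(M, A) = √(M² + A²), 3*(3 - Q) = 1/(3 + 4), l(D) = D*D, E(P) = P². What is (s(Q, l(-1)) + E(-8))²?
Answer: (1344 + √4285)²/441 ≈ 4504.7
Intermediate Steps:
l(D) = D²
Q = 62/21 (Q = 3 - 1/(3*(3 + 4)) = 3 - ⅓/7 = 3 - ⅓*⅐ = 3 - 1/21 = 62/21 ≈ 2.9524)
s(M, A) = √(A² + M²)
(s(Q, l(-1)) + E(-8))² = (√(((-1)²)² + (62/21)²) + (-8)²)² = (√(1² + 3844/441) + 64)² = (√(1 + 3844/441) + 64)² = (√(4285/441) + 64)² = (√4285/21 + 64)² = (64 + √4285/21)²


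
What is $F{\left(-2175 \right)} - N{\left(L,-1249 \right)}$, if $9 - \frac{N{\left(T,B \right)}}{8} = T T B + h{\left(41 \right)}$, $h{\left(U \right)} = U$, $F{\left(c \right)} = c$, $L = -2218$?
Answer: $-49155885727$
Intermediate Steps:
$N{\left(T,B \right)} = -256 - 8 B T^{2}$ ($N{\left(T,B \right)} = 72 - 8 \left(T T B + 41\right) = 72 - 8 \left(T^{2} B + 41\right) = 72 - 8 \left(B T^{2} + 41\right) = 72 - 8 \left(41 + B T^{2}\right) = 72 - \left(328 + 8 B T^{2}\right) = -256 - 8 B T^{2}$)
$F{\left(-2175 \right)} - N{\left(L,-1249 \right)} = -2175 - \left(-256 - - 9992 \left(-2218\right)^{2}\right) = -2175 - \left(-256 - \left(-9992\right) 4919524\right) = -2175 - \left(-256 + 49155883808\right) = -2175 - 49155883552 = -49155885727$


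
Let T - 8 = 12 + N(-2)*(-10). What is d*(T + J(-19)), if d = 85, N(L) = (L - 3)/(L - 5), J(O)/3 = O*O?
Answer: 652035/7 ≈ 93148.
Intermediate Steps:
J(O) = 3*O² (J(O) = 3*(O*O) = 3*O²)
N(L) = (-3 + L)/(-5 + L)
T = 90/7 (T = 8 + (12 + ((-3 - 2)/(-5 - 2))*(-10)) = 8 + (12 + (-5/(-7))*(-10)) = 8 + (12 - ⅐*(-5)*(-10)) = 8 + (12 + (5/7)*(-10)) = 8 + (12 - 50/7) = 8 + 34/7 = 90/7 ≈ 12.857)
d*(T + J(-19)) = 85*(90/7 + 3*(-19)²) = 85*(90/7 + 3*361) = 85*(90/7 + 1083) = 85*(7671/7) = 652035/7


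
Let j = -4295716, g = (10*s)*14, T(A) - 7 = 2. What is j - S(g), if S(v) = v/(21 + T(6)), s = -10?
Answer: -12887008/3 ≈ -4.2957e+6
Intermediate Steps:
T(A) = 9 (T(A) = 7 + 2 = 9)
g = -1400 (g = (10*(-10))*14 = -100*14 = -1400)
S(v) = v/30 (S(v) = v/(21 + 9) = v/30)
j - S(g) = -4295716 - (-1400)/30 = -4295716 - 1*(-140/3) = -4295716 + 140/3 = -12887008/3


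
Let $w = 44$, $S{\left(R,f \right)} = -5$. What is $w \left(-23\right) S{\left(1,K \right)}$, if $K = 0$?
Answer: $5060$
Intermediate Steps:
$w \left(-23\right) S{\left(1,K \right)} = 44 \left(-23\right) \left(-5\right) = \left(-1012\right) \left(-5\right) = 5060$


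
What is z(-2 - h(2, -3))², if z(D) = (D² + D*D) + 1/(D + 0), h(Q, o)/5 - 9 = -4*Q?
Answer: 469225/49 ≈ 9576.0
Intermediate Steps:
h(Q, o) = 45 - 20*Q (h(Q, o) = 45 + 5*(-4*Q) = 45 - 20*Q)
z(D) = 1/D + 2*D² (z(D) = (D² + D²) + 1/D = 2*D² + 1/D = 1/D + 2*D²)
z(-2 - h(2, -3))² = ((1 + 2*(-2 - (45 - 20*2))³)/(-2 - (45 - 20*2)))² = ((1 + 2*(-2 - (45 - 40))³)/(-2 - (45 - 40)))² = ((1 + 2*(-2 - 1*5)³)/(-2 - 1*5))² = ((1 + 2*(-2 - 5)³)/(-2 - 5))² = ((1 + 2*(-7)³)/(-7))² = (-(1 + 2*(-343))/7)² = (-(1 - 686)/7)² = (-⅐*(-685))² = (685/7)² = 469225/49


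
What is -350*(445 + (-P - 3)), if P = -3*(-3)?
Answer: -151550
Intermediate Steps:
P = 9
-350*(445 + (-P - 3)) = -350*(445 + (-1*9 - 3)) = -350*(445 + (-9 - 3)) = -350*(445 - 12) = -350*433 = -151550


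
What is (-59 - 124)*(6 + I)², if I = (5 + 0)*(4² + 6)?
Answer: -2462448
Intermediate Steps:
I = 110 (I = 5*(16 + 6) = 5*22 = 110)
(-59 - 124)*(6 + I)² = (-59 - 124)*(6 + 110)² = -183*116² = -183*13456 = -2462448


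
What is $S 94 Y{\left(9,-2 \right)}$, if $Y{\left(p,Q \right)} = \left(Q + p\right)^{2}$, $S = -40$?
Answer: $-184240$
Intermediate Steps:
$S 94 Y{\left(9,-2 \right)} = \left(-40\right) 94 \left(-2 + 9\right)^{2} = - 3760 \cdot 7^{2} = \left(-3760\right) 49 = -184240$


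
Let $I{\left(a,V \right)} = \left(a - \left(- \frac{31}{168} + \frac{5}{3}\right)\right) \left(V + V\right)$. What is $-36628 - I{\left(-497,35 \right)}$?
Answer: $- \frac{6937}{4} \approx -1734.3$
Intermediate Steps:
$I{\left(a,V \right)} = 2 V \left(- \frac{83}{56} + a\right)$ ($I{\left(a,V \right)} = \left(a - \frac{83}{56}\right) 2 V = \left(- \frac{83}{56} + a\right) 2 V = 2 V \left(- \frac{83}{56} + a\right)$)
$-36628 - I{\left(-497,35 \right)} = -36628 - \frac{1}{28} \cdot 35 \left(-83 + 56 \left(-497\right)\right) = -36628 - \frac{1}{28} \cdot 35 \left(-83 - 27832\right) = -36628 - \frac{1}{28} \cdot 35 \left(-27915\right) = -36628 - - \frac{139575}{4} = -36628 + \frac{139575}{4} = - \frac{6937}{4}$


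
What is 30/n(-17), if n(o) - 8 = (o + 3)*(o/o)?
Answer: -5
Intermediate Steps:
n(o) = 11 + o (n(o) = 8 + (o + 3)*(o/o) = 8 + (3 + o)*1 = 8 + (3 + o) = 11 + o)
30/n(-17) = 30/(11 - 17) = 30/(-6) = 30*(-1/6) = -5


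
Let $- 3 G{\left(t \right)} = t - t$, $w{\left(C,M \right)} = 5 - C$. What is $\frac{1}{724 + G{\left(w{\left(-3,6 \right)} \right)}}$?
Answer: $\frac{1}{724} \approx 0.0013812$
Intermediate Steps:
$G{\left(t \right)} = 0$ ($G{\left(t \right)} = - \frac{t - t}{3} = \left(- \frac{1}{3}\right) 0 = 0$)
$\frac{1}{724 + G{\left(w{\left(-3,6 \right)} \right)}} = \frac{1}{724 + 0} = \frac{1}{724}$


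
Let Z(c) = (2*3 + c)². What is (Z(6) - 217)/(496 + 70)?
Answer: -73/566 ≈ -0.12898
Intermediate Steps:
Z(c) = (6 + c)²
(Z(6) - 217)/(496 + 70) = ((6 + 6)² - 217)/(496 + 70) = (12² - 217)/566 = (144 - 217)*(1/566) = -73*1/566 = -73/566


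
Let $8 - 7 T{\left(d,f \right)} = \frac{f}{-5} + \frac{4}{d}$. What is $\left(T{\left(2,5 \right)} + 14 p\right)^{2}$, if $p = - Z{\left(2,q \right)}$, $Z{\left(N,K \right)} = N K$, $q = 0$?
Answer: $1$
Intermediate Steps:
$Z{\left(N,K \right)} = K N$
$T{\left(d,f \right)} = \frac{8}{7} - \frac{4}{7 d} + \frac{f}{35}$ ($T{\left(d,f \right)} = \frac{8}{7} - \frac{\frac{f}{-5} + \frac{4}{d}}{7} = \frac{8}{7} - \frac{f \left(- \frac{1}{5}\right) + \frac{4}{d}}{7} = \frac{8}{7} - \frac{- \frac{f}{5} + \frac{4}{d}}{7} = \frac{8}{7} - \frac{\frac{4}{d} - \frac{f}{5}}{7} = \frac{8}{7} + \left(- \frac{4}{7 d} + \frac{f}{35}\right) = \frac{8}{7} - \frac{4}{7 d} + \frac{f}{35}$)
$p = 0$ ($p = - 0 \cdot 2 = \left(-1\right) 0 = 0$)
$\left(T{\left(2,5 \right)} + 14 p\right)^{2} = \left(\frac{-20 + 2 \left(40 + 5\right)}{35 \cdot 2} + 14 \cdot 0\right)^{2} = \left(\frac{1}{35} \cdot \frac{1}{2} \left(-20 + 2 \cdot 45\right) + 0\right)^{2} = \left(\frac{1}{35} \cdot \frac{1}{2} \left(-20 + 90\right) + 0\right)^{2} = \left(\frac{1}{35} \cdot \frac{1}{2} \cdot 70 + 0\right)^{2} = \left(1 + 0\right)^{2} = 1^{2} = 1$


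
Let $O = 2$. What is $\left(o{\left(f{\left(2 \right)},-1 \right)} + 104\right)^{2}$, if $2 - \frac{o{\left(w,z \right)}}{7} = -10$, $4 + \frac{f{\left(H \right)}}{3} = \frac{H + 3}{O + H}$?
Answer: $35344$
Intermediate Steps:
$f{\left(H \right)} = -12 + \frac{3 \left(3 + H\right)}{2 + H}$ ($f{\left(H \right)} = -12 + 3 \frac{H + 3}{2 + H} = -12 + 3 \frac{3 + H}{2 + H} = -12 + \frac{3 \left(3 + H\right)}{2 + H}$)
$o{\left(w,z \right)} = 84$ ($o{\left(w,z \right)} = 14 - -70 = 14 + 70 = 84$)
$\left(o{\left(f{\left(2 \right)},-1 \right)} + 104\right)^{2} = \left(84 + 104\right)^{2} = 188^{2} = 35344$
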